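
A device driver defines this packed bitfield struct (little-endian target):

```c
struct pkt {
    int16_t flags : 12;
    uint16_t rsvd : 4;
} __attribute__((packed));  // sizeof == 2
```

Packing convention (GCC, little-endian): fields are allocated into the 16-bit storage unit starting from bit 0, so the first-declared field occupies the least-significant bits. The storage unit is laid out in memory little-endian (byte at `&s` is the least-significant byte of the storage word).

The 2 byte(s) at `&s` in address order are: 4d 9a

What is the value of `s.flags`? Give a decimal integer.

-1459

[0]=0x4d [1]=0x9a (little-endian) → word 0x9a4d
flags:12 @ bit 0 → (0x9a4d>>0)&0xfff = 0xa4d  ←
rsvd:4 @ bit 12 → (0x9a4d>>12)&0xf = 0x9
flags signed 12b, MSB=1: 2637 - 4096 = -1459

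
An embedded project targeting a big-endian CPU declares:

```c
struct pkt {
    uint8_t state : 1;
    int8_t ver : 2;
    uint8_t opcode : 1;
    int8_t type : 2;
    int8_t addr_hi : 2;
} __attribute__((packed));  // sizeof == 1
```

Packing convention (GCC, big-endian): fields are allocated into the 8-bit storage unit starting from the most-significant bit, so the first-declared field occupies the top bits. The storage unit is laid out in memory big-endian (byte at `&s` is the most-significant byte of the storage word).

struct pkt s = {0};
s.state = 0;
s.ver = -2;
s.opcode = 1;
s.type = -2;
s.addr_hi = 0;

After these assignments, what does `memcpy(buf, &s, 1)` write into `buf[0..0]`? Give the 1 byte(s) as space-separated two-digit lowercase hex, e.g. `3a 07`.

[7+:1] state=0 & 0x1 = 0x0; word=0x00
[5+:2] ver=-2 & 0x3 = 0x2; word=0x40
[4+:1] opcode=1 & 0x1 = 0x1; word=0x50
[2+:2] type=-2 & 0x3 = 0x2; word=0x58
[0+:2] addr_hi=0 & 0x3 = 0x0; word=0x58
word = 0x58 → big-endian bytes:
  [0]=0x58

58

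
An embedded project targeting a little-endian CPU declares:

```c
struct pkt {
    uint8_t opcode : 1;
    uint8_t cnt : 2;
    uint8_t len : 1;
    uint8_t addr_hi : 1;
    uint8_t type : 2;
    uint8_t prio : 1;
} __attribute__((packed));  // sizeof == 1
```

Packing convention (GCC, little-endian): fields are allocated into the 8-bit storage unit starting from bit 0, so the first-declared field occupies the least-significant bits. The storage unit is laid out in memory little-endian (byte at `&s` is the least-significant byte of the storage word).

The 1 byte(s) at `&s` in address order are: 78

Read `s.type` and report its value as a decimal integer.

3

[0]=0x78 (little-endian) → word 0x78
opcode:1 @ bit 0 → (0x78>>0)&0x1 = 0x0
cnt:2 @ bit 1 → (0x78>>1)&0x3 = 0x0
len:1 @ bit 3 → (0x78>>3)&0x1 = 0x1
addr_hi:1 @ bit 4 → (0x78>>4)&0x1 = 0x1
type:2 @ bit 5 → (0x78>>5)&0x3 = 0x3  ←
prio:1 @ bit 7 → (0x78>>7)&0x1 = 0x0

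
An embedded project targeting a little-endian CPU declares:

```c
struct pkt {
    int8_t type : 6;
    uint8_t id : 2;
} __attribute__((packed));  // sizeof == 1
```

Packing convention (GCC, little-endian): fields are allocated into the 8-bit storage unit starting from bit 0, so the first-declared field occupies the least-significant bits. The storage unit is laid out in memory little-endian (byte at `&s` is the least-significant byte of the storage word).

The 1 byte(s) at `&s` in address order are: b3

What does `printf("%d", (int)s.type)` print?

[0]=0xb3 (little-endian) → word 0xb3
type:6 @ bit 0 → (0xb3>>0)&0x3f = 0x33  ←
id:2 @ bit 6 → (0xb3>>6)&0x3 = 0x2
type signed 6b, MSB=1: 51 - 64 = -13

-13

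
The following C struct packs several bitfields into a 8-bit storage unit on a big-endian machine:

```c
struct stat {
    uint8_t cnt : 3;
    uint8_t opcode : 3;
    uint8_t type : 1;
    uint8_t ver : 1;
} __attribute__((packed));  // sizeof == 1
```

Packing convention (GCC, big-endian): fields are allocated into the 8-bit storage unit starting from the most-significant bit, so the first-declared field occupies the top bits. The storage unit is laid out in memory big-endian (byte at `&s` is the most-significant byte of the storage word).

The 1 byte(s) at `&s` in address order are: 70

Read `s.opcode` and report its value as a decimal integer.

[0]=0x70 (big-endian) → word 0x70
cnt [5+:3] = (word>>5) & 0x7 = 3
opcode [2+:3] = (word>>2) & 0x7 = 4  ←
type [1+:1] = (word>>1) & 0x1 = 0
ver [0+:1] = (word>>0) & 0x1 = 0

4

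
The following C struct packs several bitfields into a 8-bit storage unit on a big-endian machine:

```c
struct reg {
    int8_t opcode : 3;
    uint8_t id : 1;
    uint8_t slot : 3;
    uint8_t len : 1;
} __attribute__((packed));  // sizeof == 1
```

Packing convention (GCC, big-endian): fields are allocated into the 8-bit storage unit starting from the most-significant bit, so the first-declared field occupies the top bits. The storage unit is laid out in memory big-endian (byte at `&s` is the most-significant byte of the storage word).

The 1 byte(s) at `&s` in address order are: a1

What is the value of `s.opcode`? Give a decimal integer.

[0]=0xa1 (big-endian) → word 0xa1
opcode:3 @ bit 5 → (0xa1>>5)&0x7 = 0x5  ←
id:1 @ bit 4 → (0xa1>>4)&0x1 = 0x0
slot:3 @ bit 1 → (0xa1>>1)&0x7 = 0x0
len:1 @ bit 0 → (0xa1>>0)&0x1 = 0x1
opcode signed 3b, MSB=1: 5 - 8 = -3

-3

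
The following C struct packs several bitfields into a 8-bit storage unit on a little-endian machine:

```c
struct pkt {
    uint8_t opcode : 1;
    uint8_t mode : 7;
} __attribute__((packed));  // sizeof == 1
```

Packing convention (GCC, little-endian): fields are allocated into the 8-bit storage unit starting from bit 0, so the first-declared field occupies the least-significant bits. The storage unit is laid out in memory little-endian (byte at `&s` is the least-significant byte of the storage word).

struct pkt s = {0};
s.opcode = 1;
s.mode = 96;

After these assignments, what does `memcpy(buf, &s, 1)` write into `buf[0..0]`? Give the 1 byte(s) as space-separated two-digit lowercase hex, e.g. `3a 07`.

c1

opcode (1b) val=1 bits=0x1 at bit 0: 0x01
mode (7b) val=96 bits=0x60 at bit 1: 0xc1
word = 0xc1 → little-endian bytes:
  [0]=0xc1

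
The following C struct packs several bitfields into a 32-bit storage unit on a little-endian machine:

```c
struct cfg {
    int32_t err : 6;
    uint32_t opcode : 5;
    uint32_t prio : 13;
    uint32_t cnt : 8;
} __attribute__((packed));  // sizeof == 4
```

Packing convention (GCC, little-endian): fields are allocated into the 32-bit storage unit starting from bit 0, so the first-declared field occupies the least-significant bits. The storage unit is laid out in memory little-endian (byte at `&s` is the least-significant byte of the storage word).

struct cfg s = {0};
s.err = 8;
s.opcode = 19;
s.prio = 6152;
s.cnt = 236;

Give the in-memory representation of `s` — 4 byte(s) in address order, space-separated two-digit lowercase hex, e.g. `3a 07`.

c8 44 c0 ec

err (6b) val=8 bits=0x8 at bit 0: 0x00000008
opcode (5b) val=19 bits=0x13 at bit 6: 0x000004c8
prio (13b) val=6152 bits=0x1808 at bit 11: 0x00c044c8
cnt (8b) val=236 bits=0xec at bit 24: 0xecc044c8
word = 0xecc044c8 → little-endian bytes:
  [0]=0xc8  [1]=0x44  [2]=0xc0  [3]=0xec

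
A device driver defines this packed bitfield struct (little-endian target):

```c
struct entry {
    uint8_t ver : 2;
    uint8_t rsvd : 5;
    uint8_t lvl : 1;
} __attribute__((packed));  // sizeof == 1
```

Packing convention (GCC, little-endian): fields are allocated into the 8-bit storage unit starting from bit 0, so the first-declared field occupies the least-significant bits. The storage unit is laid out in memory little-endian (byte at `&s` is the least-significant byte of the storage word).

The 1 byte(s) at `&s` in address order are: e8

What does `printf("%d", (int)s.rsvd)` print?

[0]=0xe8 (little-endian) → word 0xe8
ver [0+:2] = (word>>0) & 0x3 = 0
rsvd [2+:5] = (word>>2) & 0x1f = 26  ←
lvl [7+:1] = (word>>7) & 0x1 = 1

26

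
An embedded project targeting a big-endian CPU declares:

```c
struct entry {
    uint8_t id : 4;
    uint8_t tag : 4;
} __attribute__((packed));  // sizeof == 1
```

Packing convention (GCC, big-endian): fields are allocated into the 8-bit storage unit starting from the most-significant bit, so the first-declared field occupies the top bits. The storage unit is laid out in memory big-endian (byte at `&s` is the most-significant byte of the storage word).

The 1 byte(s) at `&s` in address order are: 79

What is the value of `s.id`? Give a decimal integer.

7

[0]=0x79 (big-endian) → word 0x79
id:4 @ bit 4 → (0x79>>4)&0xf = 0x7  ←
tag:4 @ bit 0 → (0x79>>0)&0xf = 0x9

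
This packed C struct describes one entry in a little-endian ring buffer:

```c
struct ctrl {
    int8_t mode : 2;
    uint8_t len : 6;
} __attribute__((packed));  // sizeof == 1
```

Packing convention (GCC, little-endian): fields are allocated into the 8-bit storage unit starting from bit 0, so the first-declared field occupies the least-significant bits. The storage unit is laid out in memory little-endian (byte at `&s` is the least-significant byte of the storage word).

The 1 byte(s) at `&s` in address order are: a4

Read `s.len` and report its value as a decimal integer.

[0]=0xa4 (little-endian) → word 0xa4
mode:2 @ bit 0 → (0xa4>>0)&0x3 = 0x0
len:6 @ bit 2 → (0xa4>>2)&0x3f = 0x29  ←

41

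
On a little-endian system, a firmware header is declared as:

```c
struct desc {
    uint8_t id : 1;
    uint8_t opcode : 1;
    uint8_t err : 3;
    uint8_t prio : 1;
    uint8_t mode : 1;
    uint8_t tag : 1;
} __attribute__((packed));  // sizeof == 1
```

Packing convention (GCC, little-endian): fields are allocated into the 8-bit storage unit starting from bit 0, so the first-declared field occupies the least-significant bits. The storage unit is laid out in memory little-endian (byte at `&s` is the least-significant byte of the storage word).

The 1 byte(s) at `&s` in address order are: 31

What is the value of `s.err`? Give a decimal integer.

[0]=0x31 (little-endian) → word 0x31
id:1 @ bit 0 → (0x31>>0)&0x1 = 0x1
opcode:1 @ bit 1 → (0x31>>1)&0x1 = 0x0
err:3 @ bit 2 → (0x31>>2)&0x7 = 0x4  ←
prio:1 @ bit 5 → (0x31>>5)&0x1 = 0x1
mode:1 @ bit 6 → (0x31>>6)&0x1 = 0x0
tag:1 @ bit 7 → (0x31>>7)&0x1 = 0x0

4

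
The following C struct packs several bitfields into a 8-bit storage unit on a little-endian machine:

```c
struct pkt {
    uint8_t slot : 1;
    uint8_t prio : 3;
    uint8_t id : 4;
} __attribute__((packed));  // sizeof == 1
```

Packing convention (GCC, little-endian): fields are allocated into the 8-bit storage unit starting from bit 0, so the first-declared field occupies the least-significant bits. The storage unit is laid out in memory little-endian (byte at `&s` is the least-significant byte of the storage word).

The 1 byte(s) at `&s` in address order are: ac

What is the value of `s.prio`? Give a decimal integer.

[0]=0xac (little-endian) → word 0xac
slot:1 @ bit 0 → (0xac>>0)&0x1 = 0x0
prio:3 @ bit 1 → (0xac>>1)&0x7 = 0x6  ←
id:4 @ bit 4 → (0xac>>4)&0xf = 0xa

6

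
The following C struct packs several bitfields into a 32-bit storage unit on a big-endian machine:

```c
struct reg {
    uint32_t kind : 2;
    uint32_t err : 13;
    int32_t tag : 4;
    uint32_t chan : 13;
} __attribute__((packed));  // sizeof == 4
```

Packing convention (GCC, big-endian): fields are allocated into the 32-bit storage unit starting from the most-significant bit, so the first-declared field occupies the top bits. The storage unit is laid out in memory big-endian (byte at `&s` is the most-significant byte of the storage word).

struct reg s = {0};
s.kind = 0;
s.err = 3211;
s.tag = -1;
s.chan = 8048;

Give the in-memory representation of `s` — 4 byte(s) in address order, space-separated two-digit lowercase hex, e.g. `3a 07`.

19 17 ff 70

kind:2 = 0 → 0x0 << 30 → word 0x00000000
err:13 = 3211 → 0xc8b << 17 → word 0x19160000
tag:4 = -1 → 0xf << 13 → word 0x1917e000
chan:13 = 8048 → 0x1f70 << 0 → word 0x1917ff70
word = 0x1917ff70 → big-endian bytes:
  [0]=0x19  [1]=0x17  [2]=0xff  [3]=0x70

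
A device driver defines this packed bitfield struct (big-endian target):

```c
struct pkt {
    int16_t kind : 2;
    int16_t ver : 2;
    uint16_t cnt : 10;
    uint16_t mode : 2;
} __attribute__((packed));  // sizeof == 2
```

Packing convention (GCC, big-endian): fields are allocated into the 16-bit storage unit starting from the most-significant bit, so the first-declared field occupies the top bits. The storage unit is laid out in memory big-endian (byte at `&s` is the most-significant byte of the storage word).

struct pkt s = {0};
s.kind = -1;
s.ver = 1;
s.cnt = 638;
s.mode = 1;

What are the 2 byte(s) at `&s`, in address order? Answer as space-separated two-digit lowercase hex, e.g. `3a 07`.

kind (2b) val=-1 bits=0x3 at bit 14: 0xc000
ver (2b) val=1 bits=0x1 at bit 12: 0xd000
cnt (10b) val=638 bits=0x27e at bit 2: 0xd9f8
mode (2b) val=1 bits=0x1 at bit 0: 0xd9f9
word = 0xd9f9 → big-endian bytes:
  [0]=0xd9  [1]=0xf9

d9 f9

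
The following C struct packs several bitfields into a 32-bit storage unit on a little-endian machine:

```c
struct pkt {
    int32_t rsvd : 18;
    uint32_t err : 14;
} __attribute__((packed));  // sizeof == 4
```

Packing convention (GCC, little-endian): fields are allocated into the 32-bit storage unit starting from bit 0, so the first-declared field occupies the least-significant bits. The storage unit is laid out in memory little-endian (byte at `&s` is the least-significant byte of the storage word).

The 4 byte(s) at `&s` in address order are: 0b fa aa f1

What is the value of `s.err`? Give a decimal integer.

15466

[0]=0x0b [1]=0xfa [2]=0xaa [3]=0xf1 (little-endian) → word 0xf1aafa0b
rsvd [0+:18] = (word>>0) & 0x3ffff = 195083
err [18+:14] = (word>>18) & 0x3fff = 15466  ←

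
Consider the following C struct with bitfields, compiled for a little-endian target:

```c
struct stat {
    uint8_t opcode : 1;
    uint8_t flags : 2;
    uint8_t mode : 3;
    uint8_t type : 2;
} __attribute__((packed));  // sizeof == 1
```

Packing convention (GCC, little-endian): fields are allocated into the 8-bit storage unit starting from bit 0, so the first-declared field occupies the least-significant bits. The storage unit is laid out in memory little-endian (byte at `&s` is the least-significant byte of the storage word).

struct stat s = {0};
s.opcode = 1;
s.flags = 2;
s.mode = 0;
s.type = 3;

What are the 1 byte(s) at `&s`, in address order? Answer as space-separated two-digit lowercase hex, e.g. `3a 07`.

opcode:1 = 1 → 0x1 << 0 → word 0x01
flags:2 = 2 → 0x2 << 1 → word 0x05
mode:3 = 0 → 0x0 << 3 → word 0x05
type:2 = 3 → 0x3 << 6 → word 0xc5
word = 0xc5 → little-endian bytes:
  [0]=0xc5

c5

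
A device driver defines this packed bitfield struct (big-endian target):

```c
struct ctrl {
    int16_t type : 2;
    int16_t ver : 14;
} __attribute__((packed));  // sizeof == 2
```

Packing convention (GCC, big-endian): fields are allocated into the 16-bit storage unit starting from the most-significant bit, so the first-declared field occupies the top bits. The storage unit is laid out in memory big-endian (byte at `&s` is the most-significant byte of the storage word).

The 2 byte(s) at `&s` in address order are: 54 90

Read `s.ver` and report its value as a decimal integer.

5264

[0]=0x54 [1]=0x90 (big-endian) → word 0x5490
type:2 @ bit 14 → (0x5490>>14)&0x3 = 0x1
ver:14 @ bit 0 → (0x5490>>0)&0x3fff = 0x1490  ←
ver signed 14b, MSB=0: value = 5264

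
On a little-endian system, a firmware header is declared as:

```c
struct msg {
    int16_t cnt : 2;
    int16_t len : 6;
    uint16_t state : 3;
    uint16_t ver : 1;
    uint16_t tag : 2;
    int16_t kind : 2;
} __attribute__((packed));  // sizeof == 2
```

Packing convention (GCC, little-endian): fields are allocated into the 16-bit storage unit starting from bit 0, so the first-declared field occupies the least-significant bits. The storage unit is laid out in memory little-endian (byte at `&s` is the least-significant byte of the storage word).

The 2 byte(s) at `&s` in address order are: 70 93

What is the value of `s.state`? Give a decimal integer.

[0]=0x70 [1]=0x93 (little-endian) → word 0x9370
cnt [0+:2] = (word>>0) & 0x3 = 0
len [2+:6] = (word>>2) & 0x3f = 28
state [8+:3] = (word>>8) & 0x7 = 3  ←
ver [11+:1] = (word>>11) & 0x1 = 0
tag [12+:2] = (word>>12) & 0x3 = 1
kind [14+:2] = (word>>14) & 0x3 = 2

3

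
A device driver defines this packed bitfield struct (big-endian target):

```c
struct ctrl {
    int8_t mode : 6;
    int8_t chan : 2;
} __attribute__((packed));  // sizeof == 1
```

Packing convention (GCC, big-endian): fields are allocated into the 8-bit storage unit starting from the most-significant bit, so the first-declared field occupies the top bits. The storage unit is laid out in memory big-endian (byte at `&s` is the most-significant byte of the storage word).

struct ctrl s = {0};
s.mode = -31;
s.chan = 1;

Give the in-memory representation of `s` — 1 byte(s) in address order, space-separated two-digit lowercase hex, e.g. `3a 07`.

mode:6 = -31 → 0x21 << 2 → word 0x84
chan:2 = 1 → 0x1 << 0 → word 0x85
word = 0x85 → big-endian bytes:
  [0]=0x85

85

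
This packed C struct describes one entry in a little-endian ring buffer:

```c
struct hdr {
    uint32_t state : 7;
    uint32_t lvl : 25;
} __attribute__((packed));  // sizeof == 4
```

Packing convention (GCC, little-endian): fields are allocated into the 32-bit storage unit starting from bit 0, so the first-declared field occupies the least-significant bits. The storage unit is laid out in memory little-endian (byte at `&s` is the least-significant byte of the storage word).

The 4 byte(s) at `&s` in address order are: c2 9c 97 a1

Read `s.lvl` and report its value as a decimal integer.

[0]=0xc2 [1]=0x9c [2]=0x97 [3]=0xa1 (little-endian) → word 0xa1979cc2
state [0+:7] = (word>>0) & 0x7f = 66
lvl [7+:25] = (word>>7) & 0x1ffffff = 21180217  ←

21180217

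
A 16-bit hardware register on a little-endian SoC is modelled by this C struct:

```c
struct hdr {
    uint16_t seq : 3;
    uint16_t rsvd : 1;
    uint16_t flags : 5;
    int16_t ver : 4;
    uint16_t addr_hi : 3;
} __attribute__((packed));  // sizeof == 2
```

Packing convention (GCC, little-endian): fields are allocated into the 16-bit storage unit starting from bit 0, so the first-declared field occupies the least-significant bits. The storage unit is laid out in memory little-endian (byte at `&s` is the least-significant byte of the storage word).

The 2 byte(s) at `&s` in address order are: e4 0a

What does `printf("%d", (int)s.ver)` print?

5

[0]=0xe4 [1]=0x0a (little-endian) → word 0x0ae4
seq:3 @ bit 0 → (0x0ae4>>0)&0x7 = 0x4
rsvd:1 @ bit 3 → (0x0ae4>>3)&0x1 = 0x0
flags:5 @ bit 4 → (0x0ae4>>4)&0x1f = 0xe
ver:4 @ bit 9 → (0x0ae4>>9)&0xf = 0x5  ←
addr_hi:3 @ bit 13 → (0x0ae4>>13)&0x7 = 0x0
ver signed 4b, MSB=0: value = 5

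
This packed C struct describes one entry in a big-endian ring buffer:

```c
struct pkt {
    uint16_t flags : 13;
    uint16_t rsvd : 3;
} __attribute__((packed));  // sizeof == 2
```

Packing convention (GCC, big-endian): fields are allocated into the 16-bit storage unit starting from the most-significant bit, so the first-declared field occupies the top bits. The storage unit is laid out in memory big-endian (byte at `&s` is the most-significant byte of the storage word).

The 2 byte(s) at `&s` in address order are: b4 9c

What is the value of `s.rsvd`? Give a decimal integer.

[0]=0xb4 [1]=0x9c (big-endian) → word 0xb49c
flags:13 @ bit 3 → (0xb49c>>3)&0x1fff = 0x1693
rsvd:3 @ bit 0 → (0xb49c>>0)&0x7 = 0x4  ←

4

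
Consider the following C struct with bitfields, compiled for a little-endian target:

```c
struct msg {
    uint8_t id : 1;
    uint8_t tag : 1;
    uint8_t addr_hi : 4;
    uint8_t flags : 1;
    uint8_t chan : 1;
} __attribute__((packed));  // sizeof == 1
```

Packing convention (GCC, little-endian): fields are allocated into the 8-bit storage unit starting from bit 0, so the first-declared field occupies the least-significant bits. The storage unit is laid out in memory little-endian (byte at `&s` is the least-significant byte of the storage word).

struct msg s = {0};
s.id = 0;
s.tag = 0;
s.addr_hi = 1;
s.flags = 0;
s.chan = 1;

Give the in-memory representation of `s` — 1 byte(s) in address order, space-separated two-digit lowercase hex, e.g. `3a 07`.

84

id (1b) val=0 bits=0x0 at bit 0: 0x00
tag (1b) val=0 bits=0x0 at bit 1: 0x00
addr_hi (4b) val=1 bits=0x1 at bit 2: 0x04
flags (1b) val=0 bits=0x0 at bit 6: 0x04
chan (1b) val=1 bits=0x1 at bit 7: 0x84
word = 0x84 → little-endian bytes:
  [0]=0x84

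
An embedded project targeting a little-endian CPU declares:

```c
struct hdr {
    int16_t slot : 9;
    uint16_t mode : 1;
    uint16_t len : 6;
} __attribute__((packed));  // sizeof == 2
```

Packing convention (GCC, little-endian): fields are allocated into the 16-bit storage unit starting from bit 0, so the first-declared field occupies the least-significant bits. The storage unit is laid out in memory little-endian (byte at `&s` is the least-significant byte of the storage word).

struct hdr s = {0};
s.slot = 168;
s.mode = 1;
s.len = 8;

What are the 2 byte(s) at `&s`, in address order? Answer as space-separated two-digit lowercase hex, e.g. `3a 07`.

slot:9 = 168 → 0xa8 << 0 → word 0x00a8
mode:1 = 1 → 0x1 << 9 → word 0x02a8
len:6 = 8 → 0x8 << 10 → word 0x22a8
word = 0x22a8 → little-endian bytes:
  [0]=0xa8  [1]=0x22

a8 22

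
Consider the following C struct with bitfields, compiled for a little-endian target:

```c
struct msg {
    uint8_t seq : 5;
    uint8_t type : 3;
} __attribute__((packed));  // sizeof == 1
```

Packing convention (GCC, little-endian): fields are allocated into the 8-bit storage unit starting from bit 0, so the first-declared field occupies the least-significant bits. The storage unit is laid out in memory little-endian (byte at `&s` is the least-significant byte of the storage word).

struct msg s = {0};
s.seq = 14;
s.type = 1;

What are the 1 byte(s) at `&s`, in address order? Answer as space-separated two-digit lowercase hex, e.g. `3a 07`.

seq (5b) val=14 bits=0xe at bit 0: 0x0e
type (3b) val=1 bits=0x1 at bit 5: 0x2e
word = 0x2e → little-endian bytes:
  [0]=0x2e

2e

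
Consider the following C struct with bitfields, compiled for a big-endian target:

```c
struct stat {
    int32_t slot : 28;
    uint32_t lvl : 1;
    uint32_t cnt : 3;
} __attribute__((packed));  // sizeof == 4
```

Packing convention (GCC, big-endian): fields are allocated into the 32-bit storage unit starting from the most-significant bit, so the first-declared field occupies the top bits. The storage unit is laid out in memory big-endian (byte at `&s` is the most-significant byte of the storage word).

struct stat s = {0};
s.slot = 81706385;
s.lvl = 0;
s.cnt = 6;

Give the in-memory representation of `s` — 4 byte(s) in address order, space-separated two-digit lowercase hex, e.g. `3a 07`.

slot (28b) val=81706385 bits=0x4debd91 at bit 4: 0x4debd910
lvl (1b) val=0 bits=0x0 at bit 3: 0x4debd910
cnt (3b) val=6 bits=0x6 at bit 0: 0x4debd916
word = 0x4debd916 → big-endian bytes:
  [0]=0x4d  [1]=0xeb  [2]=0xd9  [3]=0x16

4d eb d9 16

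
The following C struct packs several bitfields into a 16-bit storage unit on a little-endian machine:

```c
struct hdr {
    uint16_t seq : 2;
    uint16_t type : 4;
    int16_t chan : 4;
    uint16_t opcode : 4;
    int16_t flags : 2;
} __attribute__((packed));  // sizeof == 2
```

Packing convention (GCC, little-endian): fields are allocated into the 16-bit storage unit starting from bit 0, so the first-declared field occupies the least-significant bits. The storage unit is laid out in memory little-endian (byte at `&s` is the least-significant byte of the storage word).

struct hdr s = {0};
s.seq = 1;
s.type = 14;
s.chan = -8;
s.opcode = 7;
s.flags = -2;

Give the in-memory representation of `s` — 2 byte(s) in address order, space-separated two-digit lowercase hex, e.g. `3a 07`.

seq:2 = 1 → 0x1 << 0 → word 0x0001
type:4 = 14 → 0xe << 2 → word 0x0039
chan:4 = -8 → 0x8 << 6 → word 0x0239
opcode:4 = 7 → 0x7 << 10 → word 0x1e39
flags:2 = -2 → 0x2 << 14 → word 0x9e39
word = 0x9e39 → little-endian bytes:
  [0]=0x39  [1]=0x9e

39 9e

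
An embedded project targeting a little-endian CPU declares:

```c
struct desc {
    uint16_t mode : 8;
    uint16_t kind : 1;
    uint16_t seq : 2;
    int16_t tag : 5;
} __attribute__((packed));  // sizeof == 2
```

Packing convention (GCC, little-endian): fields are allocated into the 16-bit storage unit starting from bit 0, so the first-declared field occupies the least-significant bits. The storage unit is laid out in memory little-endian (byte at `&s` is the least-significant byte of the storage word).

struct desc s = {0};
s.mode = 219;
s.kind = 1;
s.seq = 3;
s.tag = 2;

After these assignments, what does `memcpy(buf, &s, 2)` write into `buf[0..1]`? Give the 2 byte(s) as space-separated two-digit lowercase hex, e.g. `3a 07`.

db 17

mode (8b) val=219 bits=0xdb at bit 0: 0x00db
kind (1b) val=1 bits=0x1 at bit 8: 0x01db
seq (2b) val=3 bits=0x3 at bit 9: 0x07db
tag (5b) val=2 bits=0x2 at bit 11: 0x17db
word = 0x17db → little-endian bytes:
  [0]=0xdb  [1]=0x17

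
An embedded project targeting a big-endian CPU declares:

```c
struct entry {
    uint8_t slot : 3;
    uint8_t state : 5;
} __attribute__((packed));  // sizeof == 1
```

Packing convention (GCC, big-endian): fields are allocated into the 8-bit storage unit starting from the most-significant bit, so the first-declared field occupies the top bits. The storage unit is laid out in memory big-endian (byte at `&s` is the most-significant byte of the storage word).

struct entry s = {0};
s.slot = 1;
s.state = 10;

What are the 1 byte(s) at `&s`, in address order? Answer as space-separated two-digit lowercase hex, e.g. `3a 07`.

2a

slot:3 = 1 → 0x1 << 5 → word 0x20
state:5 = 10 → 0xa << 0 → word 0x2a
word = 0x2a → big-endian bytes:
  [0]=0x2a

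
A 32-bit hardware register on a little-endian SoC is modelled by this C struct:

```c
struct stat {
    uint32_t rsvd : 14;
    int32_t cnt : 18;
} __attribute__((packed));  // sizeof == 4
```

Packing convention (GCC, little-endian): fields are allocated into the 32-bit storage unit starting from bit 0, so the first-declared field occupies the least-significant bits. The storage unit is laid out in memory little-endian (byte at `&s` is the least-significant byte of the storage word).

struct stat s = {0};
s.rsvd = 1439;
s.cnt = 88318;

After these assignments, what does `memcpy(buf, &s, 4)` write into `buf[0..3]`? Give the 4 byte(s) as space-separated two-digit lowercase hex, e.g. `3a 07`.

9f 85 3f 56

rsvd (14b) val=1439 bits=0x59f at bit 0: 0x0000059f
cnt (18b) val=88318 bits=0x158fe at bit 14: 0x563f859f
word = 0x563f859f → little-endian bytes:
  [0]=0x9f  [1]=0x85  [2]=0x3f  [3]=0x56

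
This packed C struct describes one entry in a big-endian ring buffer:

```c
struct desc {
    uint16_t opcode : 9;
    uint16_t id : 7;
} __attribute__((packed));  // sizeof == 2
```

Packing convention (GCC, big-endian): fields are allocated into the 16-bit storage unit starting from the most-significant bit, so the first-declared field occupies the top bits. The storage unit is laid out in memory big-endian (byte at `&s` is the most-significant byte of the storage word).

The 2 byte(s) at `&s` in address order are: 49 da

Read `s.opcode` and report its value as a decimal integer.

[0]=0x49 [1]=0xda (big-endian) → word 0x49da
opcode [7+:9] = (word>>7) & 0x1ff = 147  ←
id [0+:7] = (word>>0) & 0x7f = 90

147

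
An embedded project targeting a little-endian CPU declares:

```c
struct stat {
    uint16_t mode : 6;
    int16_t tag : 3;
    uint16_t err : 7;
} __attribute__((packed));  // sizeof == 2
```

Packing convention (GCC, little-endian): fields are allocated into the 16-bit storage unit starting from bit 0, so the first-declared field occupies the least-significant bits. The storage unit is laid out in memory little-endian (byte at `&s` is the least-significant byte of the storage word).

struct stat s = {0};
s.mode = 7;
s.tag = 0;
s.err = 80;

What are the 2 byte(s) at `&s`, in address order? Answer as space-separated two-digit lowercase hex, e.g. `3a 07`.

07 a0

mode (6b) val=7 bits=0x7 at bit 0: 0x0007
tag (3b) val=0 bits=0x0 at bit 6: 0x0007
err (7b) val=80 bits=0x50 at bit 9: 0xa007
word = 0xa007 → little-endian bytes:
  [0]=0x07  [1]=0xa0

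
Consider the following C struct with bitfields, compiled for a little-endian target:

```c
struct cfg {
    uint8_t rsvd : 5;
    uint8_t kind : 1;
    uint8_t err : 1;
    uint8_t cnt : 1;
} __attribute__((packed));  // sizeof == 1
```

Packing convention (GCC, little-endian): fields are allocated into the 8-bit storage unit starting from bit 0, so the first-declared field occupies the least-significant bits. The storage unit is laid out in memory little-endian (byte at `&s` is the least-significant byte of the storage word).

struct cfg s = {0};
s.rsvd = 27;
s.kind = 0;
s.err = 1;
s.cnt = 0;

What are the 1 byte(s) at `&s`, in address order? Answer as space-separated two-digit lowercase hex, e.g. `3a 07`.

5b

rsvd:5 = 27 → 0x1b << 0 → word 0x1b
kind:1 = 0 → 0x0 << 5 → word 0x1b
err:1 = 1 → 0x1 << 6 → word 0x5b
cnt:1 = 0 → 0x0 << 7 → word 0x5b
word = 0x5b → little-endian bytes:
  [0]=0x5b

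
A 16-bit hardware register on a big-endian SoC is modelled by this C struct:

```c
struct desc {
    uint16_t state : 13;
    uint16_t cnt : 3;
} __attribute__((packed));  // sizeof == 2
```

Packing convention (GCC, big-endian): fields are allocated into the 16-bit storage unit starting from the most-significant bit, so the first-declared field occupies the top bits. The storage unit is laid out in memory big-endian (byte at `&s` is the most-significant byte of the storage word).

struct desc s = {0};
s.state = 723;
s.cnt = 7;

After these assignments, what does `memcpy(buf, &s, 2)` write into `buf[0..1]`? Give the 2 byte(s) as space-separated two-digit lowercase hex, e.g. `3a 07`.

16 9f

state (13b) val=723 bits=0x2d3 at bit 3: 0x1698
cnt (3b) val=7 bits=0x7 at bit 0: 0x169f
word = 0x169f → big-endian bytes:
  [0]=0x16  [1]=0x9f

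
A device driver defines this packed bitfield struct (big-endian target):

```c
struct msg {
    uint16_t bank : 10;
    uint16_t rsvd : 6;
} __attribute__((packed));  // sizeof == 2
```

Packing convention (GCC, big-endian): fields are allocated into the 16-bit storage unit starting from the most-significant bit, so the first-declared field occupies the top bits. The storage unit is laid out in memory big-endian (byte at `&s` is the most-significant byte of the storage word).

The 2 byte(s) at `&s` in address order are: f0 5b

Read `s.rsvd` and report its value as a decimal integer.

27

[0]=0xf0 [1]=0x5b (big-endian) → word 0xf05b
bank:10 @ bit 6 → (0xf05b>>6)&0x3ff = 0x3c1
rsvd:6 @ bit 0 → (0xf05b>>0)&0x3f = 0x1b  ←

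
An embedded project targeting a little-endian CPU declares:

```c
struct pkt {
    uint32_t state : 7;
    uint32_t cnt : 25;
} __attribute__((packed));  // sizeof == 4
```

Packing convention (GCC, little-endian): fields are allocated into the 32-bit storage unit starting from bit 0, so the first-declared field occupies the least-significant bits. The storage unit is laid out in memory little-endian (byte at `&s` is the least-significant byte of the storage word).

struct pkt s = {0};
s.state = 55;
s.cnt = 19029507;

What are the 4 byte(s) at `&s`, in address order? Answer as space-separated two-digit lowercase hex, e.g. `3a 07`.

b7 01 2f 91

state:7 = 55 → 0x37 << 0 → word 0x00000037
cnt:25 = 19029507 → 0x1225e03 << 7 → word 0x912f01b7
word = 0x912f01b7 → little-endian bytes:
  [0]=0xb7  [1]=0x01  [2]=0x2f  [3]=0x91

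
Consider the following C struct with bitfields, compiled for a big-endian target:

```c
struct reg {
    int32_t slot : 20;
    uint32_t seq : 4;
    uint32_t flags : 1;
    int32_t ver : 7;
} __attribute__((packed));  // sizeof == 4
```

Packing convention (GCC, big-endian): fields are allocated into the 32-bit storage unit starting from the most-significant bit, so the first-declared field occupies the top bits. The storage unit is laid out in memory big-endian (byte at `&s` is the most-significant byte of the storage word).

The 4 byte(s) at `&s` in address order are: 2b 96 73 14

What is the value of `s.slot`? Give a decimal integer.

[0]=0x2b [1]=0x96 [2]=0x73 [3]=0x14 (big-endian) → word 0x2b967314
slot:20 @ bit 12 → (0x2b967314>>12)&0xfffff = 0x2b967  ←
seq:4 @ bit 8 → (0x2b967314>>8)&0xf = 0x3
flags:1 @ bit 7 → (0x2b967314>>7)&0x1 = 0x0
ver:7 @ bit 0 → (0x2b967314>>0)&0x7f = 0x14
slot signed 20b, MSB=0: value = 178535

178535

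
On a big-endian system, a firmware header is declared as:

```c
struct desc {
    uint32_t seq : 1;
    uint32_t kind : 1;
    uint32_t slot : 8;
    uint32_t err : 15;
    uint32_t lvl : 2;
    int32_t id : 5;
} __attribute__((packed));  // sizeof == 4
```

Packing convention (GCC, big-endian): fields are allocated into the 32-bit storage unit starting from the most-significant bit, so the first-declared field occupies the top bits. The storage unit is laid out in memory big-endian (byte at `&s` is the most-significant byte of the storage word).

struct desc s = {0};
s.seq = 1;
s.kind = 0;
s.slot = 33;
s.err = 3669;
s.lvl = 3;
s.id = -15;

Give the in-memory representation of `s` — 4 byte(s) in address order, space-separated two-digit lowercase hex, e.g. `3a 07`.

seq (1b) val=1 bits=0x1 at bit 31: 0x80000000
kind (1b) val=0 bits=0x0 at bit 30: 0x80000000
slot (8b) val=33 bits=0x21 at bit 22: 0x88400000
err (15b) val=3669 bits=0xe55 at bit 7: 0x88472a80
lvl (2b) val=3 bits=0x3 at bit 5: 0x88472ae0
id (5b) val=-15 bits=0x11 at bit 0: 0x88472af1
word = 0x88472af1 → big-endian bytes:
  [0]=0x88  [1]=0x47  [2]=0x2a  [3]=0xf1

88 47 2a f1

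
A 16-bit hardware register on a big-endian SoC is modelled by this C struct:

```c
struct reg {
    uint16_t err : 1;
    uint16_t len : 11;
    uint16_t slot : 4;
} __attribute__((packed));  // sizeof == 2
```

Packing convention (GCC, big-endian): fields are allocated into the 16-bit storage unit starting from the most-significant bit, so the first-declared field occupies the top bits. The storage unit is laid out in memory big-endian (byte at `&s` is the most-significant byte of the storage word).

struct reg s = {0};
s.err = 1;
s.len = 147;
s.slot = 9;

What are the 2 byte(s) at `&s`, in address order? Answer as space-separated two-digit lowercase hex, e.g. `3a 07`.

89 39

[15+:1] err=1 & 0x1 = 0x1; word=0x8000
[4+:11] len=147 & 0x7ff = 0x93; word=0x8930
[0+:4] slot=9 & 0xf = 0x9; word=0x8939
word = 0x8939 → big-endian bytes:
  [0]=0x89  [1]=0x39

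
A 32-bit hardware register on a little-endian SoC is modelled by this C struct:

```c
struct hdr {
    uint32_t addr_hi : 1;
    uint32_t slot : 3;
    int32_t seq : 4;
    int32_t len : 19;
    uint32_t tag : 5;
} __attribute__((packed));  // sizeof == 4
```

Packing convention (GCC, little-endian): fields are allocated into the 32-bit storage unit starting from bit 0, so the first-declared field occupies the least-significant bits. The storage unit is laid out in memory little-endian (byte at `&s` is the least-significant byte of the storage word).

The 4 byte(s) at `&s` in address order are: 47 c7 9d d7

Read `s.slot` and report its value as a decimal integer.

3

[0]=0x47 [1]=0xc7 [2]=0x9d [3]=0xd7 (little-endian) → word 0xd79dc747
addr_hi [0+:1] = (word>>0) & 0x1 = 1
slot [1+:3] = (word>>1) & 0x7 = 3  ←
seq [4+:4] = (word>>4) & 0xf = 4
len [8+:19] = (word>>8) & 0x7ffff = 499143
tag [27+:5] = (word>>27) & 0x1f = 26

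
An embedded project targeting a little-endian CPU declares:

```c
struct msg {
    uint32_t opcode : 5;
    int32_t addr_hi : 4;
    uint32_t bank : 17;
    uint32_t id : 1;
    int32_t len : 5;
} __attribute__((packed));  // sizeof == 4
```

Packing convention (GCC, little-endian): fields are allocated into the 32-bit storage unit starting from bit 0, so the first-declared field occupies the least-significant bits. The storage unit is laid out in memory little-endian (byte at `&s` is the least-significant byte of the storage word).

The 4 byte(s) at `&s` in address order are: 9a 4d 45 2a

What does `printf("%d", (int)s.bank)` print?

[0]=0x9a [1]=0x4d [2]=0x45 [3]=0x2a (little-endian) → word 0x2a454d9a
opcode:5 @ bit 0 → (0x2a454d9a>>0)&0x1f = 0x1a
addr_hi:4 @ bit 5 → (0x2a454d9a>>5)&0xf = 0xc
bank:17 @ bit 9 → (0x2a454d9a>>9)&0x1ffff = 0x122a6  ←
id:1 @ bit 26 → (0x2a454d9a>>26)&0x1 = 0x0
len:5 @ bit 27 → (0x2a454d9a>>27)&0x1f = 0x5

74406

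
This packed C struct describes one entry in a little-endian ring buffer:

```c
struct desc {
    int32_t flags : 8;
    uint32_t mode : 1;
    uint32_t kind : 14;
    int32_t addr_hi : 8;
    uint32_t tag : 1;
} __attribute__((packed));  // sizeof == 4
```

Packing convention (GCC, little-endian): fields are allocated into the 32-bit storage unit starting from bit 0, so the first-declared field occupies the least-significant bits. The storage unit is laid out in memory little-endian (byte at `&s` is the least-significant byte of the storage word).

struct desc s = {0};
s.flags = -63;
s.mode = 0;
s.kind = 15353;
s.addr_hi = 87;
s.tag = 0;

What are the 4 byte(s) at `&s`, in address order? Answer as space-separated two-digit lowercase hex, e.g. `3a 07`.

[0+:8] flags=-63 & 0xff = 0xc1; word=0x000000c1
[8+:1] mode=0 & 0x1 = 0x0; word=0x000000c1
[9+:14] kind=15353 & 0x3fff = 0x3bf9; word=0x0077f2c1
[23+:8] addr_hi=87 & 0xff = 0x57; word=0x2bf7f2c1
[31+:1] tag=0 & 0x1 = 0x0; word=0x2bf7f2c1
word = 0x2bf7f2c1 → little-endian bytes:
  [0]=0xc1  [1]=0xf2  [2]=0xf7  [3]=0x2b

c1 f2 f7 2b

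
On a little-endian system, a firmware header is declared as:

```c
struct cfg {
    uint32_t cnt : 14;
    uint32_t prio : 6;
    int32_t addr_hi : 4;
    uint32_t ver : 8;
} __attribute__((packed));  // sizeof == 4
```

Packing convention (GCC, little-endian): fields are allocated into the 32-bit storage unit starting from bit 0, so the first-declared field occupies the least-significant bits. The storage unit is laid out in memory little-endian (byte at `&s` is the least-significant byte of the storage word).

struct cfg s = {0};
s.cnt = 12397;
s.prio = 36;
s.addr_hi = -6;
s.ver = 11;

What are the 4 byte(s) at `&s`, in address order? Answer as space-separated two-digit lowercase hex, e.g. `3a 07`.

6d 30 a9 0b

cnt (14b) val=12397 bits=0x306d at bit 0: 0x0000306d
prio (6b) val=36 bits=0x24 at bit 14: 0x0009306d
addr_hi (4b) val=-6 bits=0xa at bit 20: 0x00a9306d
ver (8b) val=11 bits=0xb at bit 24: 0x0ba9306d
word = 0x0ba9306d → little-endian bytes:
  [0]=0x6d  [1]=0x30  [2]=0xa9  [3]=0x0b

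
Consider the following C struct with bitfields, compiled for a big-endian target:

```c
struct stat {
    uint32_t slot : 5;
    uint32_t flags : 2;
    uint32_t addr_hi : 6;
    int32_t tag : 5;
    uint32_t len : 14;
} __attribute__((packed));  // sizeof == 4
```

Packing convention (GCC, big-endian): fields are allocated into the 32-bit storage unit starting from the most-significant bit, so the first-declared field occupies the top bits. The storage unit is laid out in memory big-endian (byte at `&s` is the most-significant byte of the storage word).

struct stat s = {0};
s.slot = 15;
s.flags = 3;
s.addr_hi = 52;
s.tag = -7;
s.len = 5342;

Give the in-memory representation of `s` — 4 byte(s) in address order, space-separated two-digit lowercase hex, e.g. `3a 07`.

slot:5 = 15 → 0xf << 27 → word 0x78000000
flags:2 = 3 → 0x3 << 25 → word 0x7e000000
addr_hi:6 = 52 → 0x34 << 19 → word 0x7fa00000
tag:5 = -7 → 0x19 << 14 → word 0x7fa64000
len:14 = 5342 → 0x14de << 0 → word 0x7fa654de
word = 0x7fa654de → big-endian bytes:
  [0]=0x7f  [1]=0xa6  [2]=0x54  [3]=0xde

7f a6 54 de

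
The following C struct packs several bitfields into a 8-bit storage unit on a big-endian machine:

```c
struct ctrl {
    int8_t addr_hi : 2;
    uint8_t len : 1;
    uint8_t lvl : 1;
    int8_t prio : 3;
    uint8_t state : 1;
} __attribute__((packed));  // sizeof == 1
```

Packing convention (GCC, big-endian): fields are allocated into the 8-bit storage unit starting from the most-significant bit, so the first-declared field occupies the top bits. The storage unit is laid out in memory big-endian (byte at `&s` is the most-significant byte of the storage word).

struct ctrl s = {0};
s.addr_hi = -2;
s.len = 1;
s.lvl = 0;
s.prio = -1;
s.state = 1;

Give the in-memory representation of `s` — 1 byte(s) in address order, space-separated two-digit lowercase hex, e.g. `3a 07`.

af

addr_hi (2b) val=-2 bits=0x2 at bit 6: 0x80
len (1b) val=1 bits=0x1 at bit 5: 0xa0
lvl (1b) val=0 bits=0x0 at bit 4: 0xa0
prio (3b) val=-1 bits=0x7 at bit 1: 0xae
state (1b) val=1 bits=0x1 at bit 0: 0xaf
word = 0xaf → big-endian bytes:
  [0]=0xaf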